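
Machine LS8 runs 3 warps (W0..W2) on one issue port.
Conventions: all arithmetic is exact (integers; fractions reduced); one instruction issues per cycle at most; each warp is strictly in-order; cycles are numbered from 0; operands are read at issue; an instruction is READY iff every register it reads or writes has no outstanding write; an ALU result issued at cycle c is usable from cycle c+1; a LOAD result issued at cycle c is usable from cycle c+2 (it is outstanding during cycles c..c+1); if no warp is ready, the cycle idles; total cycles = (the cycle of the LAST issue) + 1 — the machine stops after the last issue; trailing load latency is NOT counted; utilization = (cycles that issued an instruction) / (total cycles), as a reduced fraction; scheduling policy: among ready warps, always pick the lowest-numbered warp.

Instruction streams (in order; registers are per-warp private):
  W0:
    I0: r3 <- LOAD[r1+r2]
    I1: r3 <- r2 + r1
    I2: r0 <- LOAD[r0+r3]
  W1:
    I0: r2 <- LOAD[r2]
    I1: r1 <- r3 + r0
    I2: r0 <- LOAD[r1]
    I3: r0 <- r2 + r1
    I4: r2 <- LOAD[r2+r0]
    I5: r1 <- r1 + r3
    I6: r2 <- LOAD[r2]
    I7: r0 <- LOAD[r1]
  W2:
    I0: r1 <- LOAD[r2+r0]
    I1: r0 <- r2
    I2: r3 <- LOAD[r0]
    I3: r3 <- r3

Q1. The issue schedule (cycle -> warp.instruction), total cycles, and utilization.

cycle 0: W0.I0
cycle 1: W1.I0
cycle 2: W0.I1
cycle 3: W0.I2
cycle 4: W1.I1
cycle 5: W1.I2
cycle 6: W2.I0
cycle 7: W1.I3
cycle 8: W1.I4
cycle 9: W1.I5
cycle 10: W1.I6
cycle 11: W1.I7
cycle 12: W2.I1
cycle 13: W2.I2
cycle 14: idle
cycle 15: W2.I3

Answer: 16 cycles, utilization 15/16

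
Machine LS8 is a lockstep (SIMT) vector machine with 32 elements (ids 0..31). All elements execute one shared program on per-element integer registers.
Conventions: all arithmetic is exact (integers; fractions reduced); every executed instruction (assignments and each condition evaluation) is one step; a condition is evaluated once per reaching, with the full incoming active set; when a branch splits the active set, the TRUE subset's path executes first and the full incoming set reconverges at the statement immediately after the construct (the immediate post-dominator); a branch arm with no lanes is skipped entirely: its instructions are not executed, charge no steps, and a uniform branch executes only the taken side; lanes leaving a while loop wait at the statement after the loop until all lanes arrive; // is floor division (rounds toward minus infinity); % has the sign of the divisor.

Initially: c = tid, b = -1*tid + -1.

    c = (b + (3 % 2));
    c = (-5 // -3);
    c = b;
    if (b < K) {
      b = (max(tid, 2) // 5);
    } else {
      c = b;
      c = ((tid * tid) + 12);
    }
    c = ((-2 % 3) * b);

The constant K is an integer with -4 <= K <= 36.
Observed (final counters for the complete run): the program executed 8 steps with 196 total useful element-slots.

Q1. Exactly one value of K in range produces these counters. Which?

Answer: K = -4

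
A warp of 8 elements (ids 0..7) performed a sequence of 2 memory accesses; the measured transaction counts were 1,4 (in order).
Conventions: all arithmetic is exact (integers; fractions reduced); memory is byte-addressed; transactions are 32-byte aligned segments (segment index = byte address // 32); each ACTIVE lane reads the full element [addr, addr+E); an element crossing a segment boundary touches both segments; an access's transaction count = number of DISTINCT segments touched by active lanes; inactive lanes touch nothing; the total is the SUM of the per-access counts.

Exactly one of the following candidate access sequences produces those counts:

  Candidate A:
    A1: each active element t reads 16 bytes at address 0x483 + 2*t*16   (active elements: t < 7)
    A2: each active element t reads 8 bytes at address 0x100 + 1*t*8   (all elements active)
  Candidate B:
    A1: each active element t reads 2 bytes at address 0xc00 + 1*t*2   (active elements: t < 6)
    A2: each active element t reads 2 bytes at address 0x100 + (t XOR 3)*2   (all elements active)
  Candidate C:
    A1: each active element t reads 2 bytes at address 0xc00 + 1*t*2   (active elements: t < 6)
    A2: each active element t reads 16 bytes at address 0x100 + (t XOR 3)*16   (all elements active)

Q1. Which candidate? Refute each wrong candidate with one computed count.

A: A1 gives 7 transactions, not 1
B: A2 gives 1 transaction, not 4
C: all counts match (1,4)

Answer: C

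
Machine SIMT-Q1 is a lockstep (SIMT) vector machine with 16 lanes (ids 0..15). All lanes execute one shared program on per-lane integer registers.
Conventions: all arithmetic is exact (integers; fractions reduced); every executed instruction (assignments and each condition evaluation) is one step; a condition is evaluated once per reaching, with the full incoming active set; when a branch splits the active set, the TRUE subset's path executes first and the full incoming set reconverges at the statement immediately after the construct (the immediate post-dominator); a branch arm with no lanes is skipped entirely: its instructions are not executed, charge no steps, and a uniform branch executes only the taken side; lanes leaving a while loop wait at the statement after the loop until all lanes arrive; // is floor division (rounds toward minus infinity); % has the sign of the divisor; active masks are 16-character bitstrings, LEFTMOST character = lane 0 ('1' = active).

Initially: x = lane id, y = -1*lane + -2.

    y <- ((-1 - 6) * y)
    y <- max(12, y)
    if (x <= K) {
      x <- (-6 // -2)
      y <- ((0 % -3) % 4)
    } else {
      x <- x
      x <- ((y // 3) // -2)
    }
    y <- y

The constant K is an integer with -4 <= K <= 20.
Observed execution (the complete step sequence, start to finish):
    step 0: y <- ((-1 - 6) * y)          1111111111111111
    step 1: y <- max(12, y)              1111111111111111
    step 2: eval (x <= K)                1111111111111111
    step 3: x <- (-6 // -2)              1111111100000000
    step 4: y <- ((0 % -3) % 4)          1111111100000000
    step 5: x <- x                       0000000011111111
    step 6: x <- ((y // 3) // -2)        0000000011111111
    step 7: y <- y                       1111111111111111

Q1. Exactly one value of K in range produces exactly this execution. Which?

Answer: K = 7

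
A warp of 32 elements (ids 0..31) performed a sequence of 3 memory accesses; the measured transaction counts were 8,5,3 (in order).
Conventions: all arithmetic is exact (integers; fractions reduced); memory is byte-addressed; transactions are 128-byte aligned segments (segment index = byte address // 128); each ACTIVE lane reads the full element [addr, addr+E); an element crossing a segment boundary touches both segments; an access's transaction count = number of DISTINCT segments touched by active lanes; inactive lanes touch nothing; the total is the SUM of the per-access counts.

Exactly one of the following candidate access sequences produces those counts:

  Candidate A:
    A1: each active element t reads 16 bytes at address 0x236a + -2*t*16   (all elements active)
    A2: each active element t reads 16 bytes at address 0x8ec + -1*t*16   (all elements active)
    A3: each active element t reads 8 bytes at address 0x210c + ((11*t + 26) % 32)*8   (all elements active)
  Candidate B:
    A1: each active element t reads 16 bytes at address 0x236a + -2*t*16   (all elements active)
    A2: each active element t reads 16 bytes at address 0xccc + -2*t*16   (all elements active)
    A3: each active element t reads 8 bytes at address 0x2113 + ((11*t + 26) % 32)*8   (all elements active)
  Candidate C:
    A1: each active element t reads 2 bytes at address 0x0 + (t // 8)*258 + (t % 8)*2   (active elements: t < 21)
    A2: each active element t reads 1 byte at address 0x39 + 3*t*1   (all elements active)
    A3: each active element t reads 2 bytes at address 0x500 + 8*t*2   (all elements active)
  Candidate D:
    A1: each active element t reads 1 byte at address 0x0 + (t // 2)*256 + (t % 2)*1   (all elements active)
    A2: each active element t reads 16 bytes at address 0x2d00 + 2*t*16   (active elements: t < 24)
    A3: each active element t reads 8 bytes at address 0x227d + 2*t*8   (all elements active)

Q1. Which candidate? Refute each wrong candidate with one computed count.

B: A2 gives 9 transactions, not 5
C: A1 gives 3 transactions, not 8
D: A1 gives 16 transactions, not 8
A: all counts match (8,5,3)

Answer: A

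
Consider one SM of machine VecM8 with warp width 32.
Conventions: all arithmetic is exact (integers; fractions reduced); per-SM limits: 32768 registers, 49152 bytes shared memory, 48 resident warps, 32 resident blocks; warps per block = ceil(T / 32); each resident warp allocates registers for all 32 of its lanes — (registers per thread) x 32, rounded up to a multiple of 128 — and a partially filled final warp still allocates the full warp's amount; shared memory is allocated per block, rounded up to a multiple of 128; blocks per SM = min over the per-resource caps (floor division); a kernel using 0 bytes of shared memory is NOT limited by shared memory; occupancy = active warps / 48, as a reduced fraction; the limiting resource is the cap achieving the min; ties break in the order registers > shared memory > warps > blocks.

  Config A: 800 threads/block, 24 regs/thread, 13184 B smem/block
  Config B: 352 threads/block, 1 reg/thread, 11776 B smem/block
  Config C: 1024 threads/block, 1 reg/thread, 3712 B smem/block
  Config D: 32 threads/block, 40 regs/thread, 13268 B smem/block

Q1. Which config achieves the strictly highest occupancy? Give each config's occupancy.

occupancies: A 25/48, B 11/12, C 2/3, D 1/16

Answer: B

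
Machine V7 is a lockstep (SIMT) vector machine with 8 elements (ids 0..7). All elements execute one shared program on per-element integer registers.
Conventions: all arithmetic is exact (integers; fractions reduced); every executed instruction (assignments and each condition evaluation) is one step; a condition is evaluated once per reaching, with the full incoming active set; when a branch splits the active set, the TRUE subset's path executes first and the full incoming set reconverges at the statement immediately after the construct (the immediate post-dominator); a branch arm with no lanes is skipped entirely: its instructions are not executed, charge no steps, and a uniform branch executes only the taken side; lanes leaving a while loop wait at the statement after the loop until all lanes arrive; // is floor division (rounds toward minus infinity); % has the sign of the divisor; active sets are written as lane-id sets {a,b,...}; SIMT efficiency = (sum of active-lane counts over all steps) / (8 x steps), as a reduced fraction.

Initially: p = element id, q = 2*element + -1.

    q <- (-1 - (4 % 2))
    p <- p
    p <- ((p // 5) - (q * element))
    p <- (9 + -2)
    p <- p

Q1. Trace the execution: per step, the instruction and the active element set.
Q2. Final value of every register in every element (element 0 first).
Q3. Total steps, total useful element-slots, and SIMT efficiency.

step 0: q <- (-1 - (4 % 2))          {0,1,2,3,4,5,6,7}
step 1: p <- p                       {0,1,2,3,4,5,6,7}
step 2: p <- ((p // 5) - (q * element)) {0,1,2,3,4,5,6,7}
step 3: p <- (9 + -2)                {0,1,2,3,4,5,6,7}
step 4: p <- p                       {0,1,2,3,4,5,6,7}

Answer: 5 steps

p: 7,7,7,7,7,7,7,7
q: -1,-1,-1,-1,-1,-1,-1,-1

steps = 5; useful = 40; efficiency = 40/40 = 1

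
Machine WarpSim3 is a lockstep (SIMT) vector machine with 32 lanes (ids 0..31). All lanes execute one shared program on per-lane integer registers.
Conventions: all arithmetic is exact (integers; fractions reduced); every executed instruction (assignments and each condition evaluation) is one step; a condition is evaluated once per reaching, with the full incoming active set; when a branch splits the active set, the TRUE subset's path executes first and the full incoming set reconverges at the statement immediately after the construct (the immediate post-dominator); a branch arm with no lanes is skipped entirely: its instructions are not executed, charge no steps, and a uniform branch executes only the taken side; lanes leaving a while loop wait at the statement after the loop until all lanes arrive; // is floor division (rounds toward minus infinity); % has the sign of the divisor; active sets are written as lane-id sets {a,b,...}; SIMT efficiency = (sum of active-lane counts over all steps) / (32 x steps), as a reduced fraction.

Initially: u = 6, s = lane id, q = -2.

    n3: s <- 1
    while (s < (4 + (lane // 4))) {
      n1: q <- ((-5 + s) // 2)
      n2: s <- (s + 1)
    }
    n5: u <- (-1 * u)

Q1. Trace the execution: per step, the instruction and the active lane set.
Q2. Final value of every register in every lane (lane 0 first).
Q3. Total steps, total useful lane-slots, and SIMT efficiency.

step 0: s <- 1                       {0,1,2,3,4,5,6,7,8,9,10,11,12,13,14,15,16,17,18,19,20,21,22,23,24,25,26,27,28,29,30,31}
step 1: eval (s < (4 + (lane // 4))) {0,1,2,3,4,5,6,7,8,9,10,11,12,13,14,15,16,17,18,19,20,21,22,23,24,25,26,27,28,29,30,31}
step 2: q <- ((-5 + s) // 2)         {0,1,2,3,4,5,6,7,8,9,10,11,12,13,14,15,16,17,18,19,20,21,22,23,24,25,26,27,28,29,30,31}
step 3: s <- (s + 1)                 {0,1,2,3,4,5,6,7,8,9,10,11,12,13,14,15,16,17,18,19,20,21,22,23,24,25,26,27,28,29,30,31}
step 4: eval (s < (4 + (lane // 4))) {0,1,2,3,4,5,6,7,8,9,10,11,12,13,14,15,16,17,18,19,20,21,22,23,24,25,26,27,28,29,30,31}
step 5: q <- ((-5 + s) // 2)         {0,1,2,3,4,5,6,7,8,9,10,11,12,13,14,15,16,17,18,19,20,21,22,23,24,25,26,27,28,29,30,31}
step 6: s <- (s + 1)                 {0,1,2,3,4,5,6,7,8,9,10,11,12,13,14,15,16,17,18,19,20,21,22,23,24,25,26,27,28,29,30,31}
step 7: eval (s < (4 + (lane // 4))) {0,1,2,3,4,5,6,7,8,9,10,11,12,13,14,15,16,17,18,19,20,21,22,23,24,25,26,27,28,29,30,31}
step 8: q <- ((-5 + s) // 2)         {0,1,2,3,4,5,6,7,8,9,10,11,12,13,14,15,16,17,18,19,20,21,22,23,24,25,26,27,28,29,30,31}
step 9: s <- (s + 1)                 {0,1,2,3,4,5,6,7,8,9,10,11,12,13,14,15,16,17,18,19,20,21,22,23,24,25,26,27,28,29,30,31}
step 10: eval (s < (4 + (lane // 4))) {0,1,2,3,4,5,6,7,8,9,10,11,12,13,14,15,16,17,18,19,20,21,22,23,24,25,26,27,28,29,30,31}
step 11: q <- ((-5 + s) // 2)         {4,5,6,7,8,9,10,11,12,13,14,15,16,17,18,19,20,21,22,23,24,25,26,27,28,29,30,31}
step 12: s <- (s + 1)                 {4,5,6,7,8,9,10,11,12,13,14,15,16,17,18,19,20,21,22,23,24,25,26,27,28,29,30,31}
step 13: eval (s < (4 + (lane // 4))) {4,5,6,7,8,9,10,11,12,13,14,15,16,17,18,19,20,21,22,23,24,25,26,27,28,29,30,31}
step 14: q <- ((-5 + s) // 2)         {8,9,10,11,12,13,14,15,16,17,18,19,20,21,22,23,24,25,26,27,28,29,30,31}
step 15: s <- (s + 1)                 {8,9,10,11,12,13,14,15,16,17,18,19,20,21,22,23,24,25,26,27,28,29,30,31}
step 16: eval (s < (4 + (lane // 4))) {8,9,10,11,12,13,14,15,16,17,18,19,20,21,22,23,24,25,26,27,28,29,30,31}
step 17: q <- ((-5 + s) // 2)         {12,13,14,15,16,17,18,19,20,21,22,23,24,25,26,27,28,29,30,31}
step 18: s <- (s + 1)                 {12,13,14,15,16,17,18,19,20,21,22,23,24,25,26,27,28,29,30,31}
step 19: eval (s < (4 + (lane // 4))) {12,13,14,15,16,17,18,19,20,21,22,23,24,25,26,27,28,29,30,31}
step 20: q <- ((-5 + s) // 2)         {16,17,18,19,20,21,22,23,24,25,26,27,28,29,30,31}
step 21: s <- (s + 1)                 {16,17,18,19,20,21,22,23,24,25,26,27,28,29,30,31}
step 22: eval (s < (4 + (lane // 4))) {16,17,18,19,20,21,22,23,24,25,26,27,28,29,30,31}
step 23: q <- ((-5 + s) // 2)         {20,21,22,23,24,25,26,27,28,29,30,31}
step 24: s <- (s + 1)                 {20,21,22,23,24,25,26,27,28,29,30,31}
step 25: eval (s < (4 + (lane // 4))) {20,21,22,23,24,25,26,27,28,29,30,31}
step 26: q <- ((-5 + s) // 2)         {24,25,26,27,28,29,30,31}
step 27: s <- (s + 1)                 {24,25,26,27,28,29,30,31}
step 28: eval (s < (4 + (lane // 4))) {24,25,26,27,28,29,30,31}
step 29: q <- ((-5 + s) // 2)         {28,29,30,31}
step 30: s <- (s + 1)                 {28,29,30,31}
step 31: eval (s < (4 + (lane // 4))) {28,29,30,31}
step 32: u <- (-1 * u)                {0,1,2,3,4,5,6,7,8,9,10,11,12,13,14,15,16,17,18,19,20,21,22,23,24,25,26,27,28,29,30,31}

Answer: 33 steps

u: -6,-6,-6,-6,-6,-6,-6,-6,-6,-6,-6,-6,-6,-6,-6,-6,-6,-6,-6,-6,-6,-6,-6,-6,-6,-6,-6,-6,-6,-6,-6,-6
s: 4,4,4,4,5,5,5,5,6,6,6,6,7,7,7,7,8,8,8,8,9,9,9,9,10,10,10,10,11,11,11,11
q: -1,-1,-1,-1,-1,-1,-1,-1,0,0,0,0,0,0,0,0,1,1,1,1,1,1,1,1,2,2,2,2,2,2,2,2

steps = 33; useful = 720; efficiency = 720/1056 = 15/22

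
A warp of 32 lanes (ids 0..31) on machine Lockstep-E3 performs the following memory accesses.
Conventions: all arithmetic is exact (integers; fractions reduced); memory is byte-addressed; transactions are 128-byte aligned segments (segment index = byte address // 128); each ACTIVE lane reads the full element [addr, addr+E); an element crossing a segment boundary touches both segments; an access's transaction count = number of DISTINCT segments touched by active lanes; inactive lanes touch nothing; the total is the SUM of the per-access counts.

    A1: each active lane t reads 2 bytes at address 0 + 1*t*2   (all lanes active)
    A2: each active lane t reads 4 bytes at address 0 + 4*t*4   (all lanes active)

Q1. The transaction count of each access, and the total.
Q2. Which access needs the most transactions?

A1: 1 transaction
A2: 4 transactions

Answer: 1,4; total 5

Answer: A2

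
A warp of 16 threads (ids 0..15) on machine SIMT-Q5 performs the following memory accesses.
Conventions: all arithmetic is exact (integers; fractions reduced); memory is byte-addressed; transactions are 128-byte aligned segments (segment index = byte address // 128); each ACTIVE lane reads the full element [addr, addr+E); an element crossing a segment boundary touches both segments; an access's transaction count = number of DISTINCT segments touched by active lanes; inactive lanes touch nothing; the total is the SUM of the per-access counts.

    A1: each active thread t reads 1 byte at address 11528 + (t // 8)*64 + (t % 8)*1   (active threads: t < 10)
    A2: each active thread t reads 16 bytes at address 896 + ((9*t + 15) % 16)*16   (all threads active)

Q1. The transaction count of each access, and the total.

A1: 1 transaction
A2: 2 transactions

Answer: 1,2; total 3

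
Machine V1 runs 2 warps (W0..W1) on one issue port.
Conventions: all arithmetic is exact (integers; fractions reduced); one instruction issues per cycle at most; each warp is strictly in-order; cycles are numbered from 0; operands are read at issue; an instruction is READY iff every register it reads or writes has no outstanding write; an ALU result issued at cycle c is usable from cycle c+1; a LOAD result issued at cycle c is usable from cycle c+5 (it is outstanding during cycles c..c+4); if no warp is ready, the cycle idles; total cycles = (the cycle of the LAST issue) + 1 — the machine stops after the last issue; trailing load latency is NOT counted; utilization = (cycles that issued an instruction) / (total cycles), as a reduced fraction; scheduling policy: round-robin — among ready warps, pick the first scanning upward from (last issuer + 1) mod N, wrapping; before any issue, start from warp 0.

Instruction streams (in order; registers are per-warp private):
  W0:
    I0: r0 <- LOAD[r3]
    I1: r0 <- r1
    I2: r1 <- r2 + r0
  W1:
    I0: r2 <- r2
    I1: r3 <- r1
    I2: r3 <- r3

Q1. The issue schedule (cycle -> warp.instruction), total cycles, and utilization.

cycle 0: W0.I0
cycle 1: W1.I0
cycle 2: W1.I1
cycle 3: W1.I2
cycle 4: idle
cycle 5: W0.I1
cycle 6: W0.I2

Answer: 7 cycles, utilization 6/7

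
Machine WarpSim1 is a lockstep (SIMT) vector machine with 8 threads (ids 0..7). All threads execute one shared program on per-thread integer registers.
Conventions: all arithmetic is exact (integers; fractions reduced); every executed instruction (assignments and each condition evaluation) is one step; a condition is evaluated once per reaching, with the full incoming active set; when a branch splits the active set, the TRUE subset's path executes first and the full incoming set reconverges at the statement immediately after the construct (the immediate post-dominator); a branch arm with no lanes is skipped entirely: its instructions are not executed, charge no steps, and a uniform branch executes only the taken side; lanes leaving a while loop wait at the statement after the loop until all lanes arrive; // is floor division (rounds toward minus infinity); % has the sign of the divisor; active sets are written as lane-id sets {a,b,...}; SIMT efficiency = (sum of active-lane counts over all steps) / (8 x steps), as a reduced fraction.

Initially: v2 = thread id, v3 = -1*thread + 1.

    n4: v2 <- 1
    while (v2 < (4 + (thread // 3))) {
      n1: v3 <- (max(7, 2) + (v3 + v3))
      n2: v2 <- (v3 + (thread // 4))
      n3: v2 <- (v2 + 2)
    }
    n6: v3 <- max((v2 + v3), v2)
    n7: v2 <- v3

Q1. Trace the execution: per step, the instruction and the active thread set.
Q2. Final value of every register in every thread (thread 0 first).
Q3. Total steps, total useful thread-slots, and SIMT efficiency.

step 0: v2 <- 1                      {0,1,2,3,4,5,6,7}
step 1: eval (v2 < (4 + (thread // 3))) {0,1,2,3,4,5,6,7}
step 2: v3 <- (max(7, 2) + (v3 + v3)) {0,1,2,3,4,5,6,7}
step 3: v2 <- (v3 + (thread // 4))   {0,1,2,3,4,5,6,7}
step 4: v2 <- (v2 + 2)               {0,1,2,3,4,5,6,7}
step 5: eval (v2 < (4 + (thread // 3))) {0,1,2,3,4,5,6,7}
step 6: v3 <- (max(7, 2) + (v3 + v3)) {4,5,6,7}
step 7: v2 <- (v3 + (thread // 4))   {4,5,6,7}
step 8: v2 <- (v2 + 2)               {4,5,6,7}
step 9: eval (v2 < (4 + (thread // 3))) {4,5,6,7}
step 10: v3 <- (max(7, 2) + (v3 + v3)) {6,7}
step 11: v2 <- (v3 + (thread // 4))   {6,7}
step 12: v2 <- (v2 + 2)               {6,7}
step 13: eval (v2 < (4 + (thread // 3))) {6,7}
step 14: v3 <- (max(7, 2) + (v3 + v3)) {7}
step 15: v2 <- (v3 + (thread // 4))   {7}
step 16: v2 <- (v2 + 2)               {7}
step 17: eval (v2 < (4 + (thread // 3))) {7}
step 18: v3 <- max((v2 + v3), v2)     {0,1,2,3,4,5,6,7}
step 19: v2 <- v3                     {0,1,2,3,4,5,6,7}

Answer: 20 steps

v2: 20,16,12,8,21,13,21,21
v3: 20,16,12,8,21,13,21,21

steps = 20; useful = 92; efficiency = 92/160 = 23/40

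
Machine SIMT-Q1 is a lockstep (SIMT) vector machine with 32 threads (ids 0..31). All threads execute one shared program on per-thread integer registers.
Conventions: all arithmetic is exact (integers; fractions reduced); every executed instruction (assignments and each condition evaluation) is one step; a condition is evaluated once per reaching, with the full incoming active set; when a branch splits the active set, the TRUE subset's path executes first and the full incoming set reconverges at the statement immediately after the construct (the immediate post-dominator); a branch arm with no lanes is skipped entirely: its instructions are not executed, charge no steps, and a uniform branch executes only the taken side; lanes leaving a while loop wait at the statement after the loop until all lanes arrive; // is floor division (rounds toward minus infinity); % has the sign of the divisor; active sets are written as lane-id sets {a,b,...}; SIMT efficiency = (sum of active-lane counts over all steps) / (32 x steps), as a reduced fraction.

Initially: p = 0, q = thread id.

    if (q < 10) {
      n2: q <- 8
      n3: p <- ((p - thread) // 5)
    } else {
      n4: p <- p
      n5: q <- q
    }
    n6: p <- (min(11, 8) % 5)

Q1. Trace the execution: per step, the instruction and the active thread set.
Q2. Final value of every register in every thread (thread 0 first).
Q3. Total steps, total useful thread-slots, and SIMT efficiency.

step 0: eval (q < 10)                {0,1,2,3,4,5,6,7,8,9,10,11,12,13,14,15,16,17,18,19,20,21,22,23,24,25,26,27,28,29,30,31}
step 1: q <- 8                       {0,1,2,3,4,5,6,7,8,9}
step 2: p <- ((p - thread) // 5)     {0,1,2,3,4,5,6,7,8,9}
step 3: p <- p                       {10,11,12,13,14,15,16,17,18,19,20,21,22,23,24,25,26,27,28,29,30,31}
step 4: q <- q                       {10,11,12,13,14,15,16,17,18,19,20,21,22,23,24,25,26,27,28,29,30,31}
step 5: p <- (min(11, 8) % 5)        {0,1,2,3,4,5,6,7,8,9,10,11,12,13,14,15,16,17,18,19,20,21,22,23,24,25,26,27,28,29,30,31}

Answer: 6 steps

p: 3,3,3,3,3,3,3,3,3,3,3,3,3,3,3,3,3,3,3,3,3,3,3,3,3,3,3,3,3,3,3,3
q: 8,8,8,8,8,8,8,8,8,8,10,11,12,13,14,15,16,17,18,19,20,21,22,23,24,25,26,27,28,29,30,31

steps = 6; useful = 128; efficiency = 128/192 = 2/3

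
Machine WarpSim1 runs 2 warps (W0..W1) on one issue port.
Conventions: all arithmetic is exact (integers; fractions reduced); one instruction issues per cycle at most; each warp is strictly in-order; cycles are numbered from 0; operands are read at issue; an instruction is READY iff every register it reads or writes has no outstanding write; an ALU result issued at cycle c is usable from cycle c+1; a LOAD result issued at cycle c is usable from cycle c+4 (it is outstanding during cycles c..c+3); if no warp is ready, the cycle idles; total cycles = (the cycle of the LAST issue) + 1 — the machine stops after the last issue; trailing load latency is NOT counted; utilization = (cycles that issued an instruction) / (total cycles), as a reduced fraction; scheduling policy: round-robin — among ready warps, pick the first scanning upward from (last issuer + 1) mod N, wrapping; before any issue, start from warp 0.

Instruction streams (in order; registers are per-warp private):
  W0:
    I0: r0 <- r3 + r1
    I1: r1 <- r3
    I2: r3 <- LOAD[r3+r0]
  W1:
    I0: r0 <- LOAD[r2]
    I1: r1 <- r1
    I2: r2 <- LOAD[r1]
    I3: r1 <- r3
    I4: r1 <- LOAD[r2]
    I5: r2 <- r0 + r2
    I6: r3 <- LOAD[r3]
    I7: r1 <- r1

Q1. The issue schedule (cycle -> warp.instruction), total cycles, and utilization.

cycle 0: W0.I0
cycle 1: W1.I0
cycle 2: W0.I1
cycle 3: W1.I1
cycle 4: W0.I2
cycle 5: W1.I2
cycle 6: W1.I3
cycle 7: idle
cycle 8: idle
cycle 9: W1.I4
cycle 10: W1.I5
cycle 11: W1.I6
cycle 12: idle
cycle 13: W1.I7

Answer: 14 cycles, utilization 11/14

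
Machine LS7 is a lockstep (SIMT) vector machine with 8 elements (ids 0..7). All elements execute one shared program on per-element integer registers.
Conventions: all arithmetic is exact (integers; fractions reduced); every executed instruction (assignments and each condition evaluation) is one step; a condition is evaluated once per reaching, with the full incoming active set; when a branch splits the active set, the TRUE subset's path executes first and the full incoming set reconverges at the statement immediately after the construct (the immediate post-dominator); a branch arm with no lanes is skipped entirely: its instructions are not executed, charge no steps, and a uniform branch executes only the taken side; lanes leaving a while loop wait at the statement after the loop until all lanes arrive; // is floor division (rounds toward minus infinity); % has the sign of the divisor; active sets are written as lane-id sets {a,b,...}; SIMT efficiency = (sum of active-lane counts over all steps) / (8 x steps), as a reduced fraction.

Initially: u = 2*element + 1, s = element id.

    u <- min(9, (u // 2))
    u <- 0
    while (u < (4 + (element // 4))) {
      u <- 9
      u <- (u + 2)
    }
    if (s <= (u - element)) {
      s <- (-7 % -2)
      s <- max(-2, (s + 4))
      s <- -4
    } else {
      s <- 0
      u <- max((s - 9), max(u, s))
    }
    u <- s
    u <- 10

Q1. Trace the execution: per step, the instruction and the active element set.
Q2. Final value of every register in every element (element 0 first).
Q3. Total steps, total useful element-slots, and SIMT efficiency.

step 0: u <- min(9, (u // 2))        {0,1,2,3,4,5,6,7}
step 1: u <- 0                       {0,1,2,3,4,5,6,7}
step 2: eval (u < (4 + (element // 4))) {0,1,2,3,4,5,6,7}
step 3: u <- 9                       {0,1,2,3,4,5,6,7}
step 4: u <- (u + 2)                 {0,1,2,3,4,5,6,7}
step 5: eval (u < (4 + (element // 4))) {0,1,2,3,4,5,6,7}
step 6: eval (s <= (u - element))    {0,1,2,3,4,5,6,7}
step 7: s <- (-7 % -2)               {0,1,2,3,4,5}
step 8: s <- max(-2, (s + 4))        {0,1,2,3,4,5}
step 9: s <- -4                      {0,1,2,3,4,5}
step 10: s <- 0                       {6,7}
step 11: u <- max((s - 9), max(u, s)) {6,7}
step 12: u <- s                       {0,1,2,3,4,5,6,7}
step 13: u <- 10                      {0,1,2,3,4,5,6,7}

Answer: 14 steps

u: 10,10,10,10,10,10,10,10
s: -4,-4,-4,-4,-4,-4,0,0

steps = 14; useful = 94; efficiency = 94/112 = 47/56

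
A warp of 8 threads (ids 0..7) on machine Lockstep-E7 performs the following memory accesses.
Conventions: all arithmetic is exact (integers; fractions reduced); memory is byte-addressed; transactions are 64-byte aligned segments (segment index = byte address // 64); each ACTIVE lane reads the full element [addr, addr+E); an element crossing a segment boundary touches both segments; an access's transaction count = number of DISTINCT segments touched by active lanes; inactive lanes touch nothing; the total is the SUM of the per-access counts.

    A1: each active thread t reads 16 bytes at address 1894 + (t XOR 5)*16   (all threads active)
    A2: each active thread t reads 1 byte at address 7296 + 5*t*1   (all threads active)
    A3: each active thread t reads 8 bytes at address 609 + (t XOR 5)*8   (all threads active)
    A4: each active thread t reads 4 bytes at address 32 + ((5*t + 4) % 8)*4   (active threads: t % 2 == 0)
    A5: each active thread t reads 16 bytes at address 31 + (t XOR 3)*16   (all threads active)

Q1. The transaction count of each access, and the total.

A1: 3 transactions
A2: 1 transaction
A3: 2 transactions
A4: 1 transaction
A5: 3 transactions

Answer: 3,1,2,1,3; total 10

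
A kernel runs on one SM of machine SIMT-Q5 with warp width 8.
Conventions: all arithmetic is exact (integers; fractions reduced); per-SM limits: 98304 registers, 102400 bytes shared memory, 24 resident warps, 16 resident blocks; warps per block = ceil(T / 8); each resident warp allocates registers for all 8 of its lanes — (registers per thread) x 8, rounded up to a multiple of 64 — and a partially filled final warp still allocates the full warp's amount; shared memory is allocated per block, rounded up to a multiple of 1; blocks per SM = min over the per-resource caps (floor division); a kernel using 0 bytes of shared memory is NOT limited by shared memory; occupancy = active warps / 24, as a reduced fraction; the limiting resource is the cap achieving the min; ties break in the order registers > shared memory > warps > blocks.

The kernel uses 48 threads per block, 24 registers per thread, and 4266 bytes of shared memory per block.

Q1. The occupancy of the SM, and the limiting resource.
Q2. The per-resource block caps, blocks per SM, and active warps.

Answer: occupancy 1, limited by warps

registers: 85 blocks
shared memory: 24 blocks
warps: 4 blocks
blocks: 16 blocks

Answer: 4 blocks, 24 active warps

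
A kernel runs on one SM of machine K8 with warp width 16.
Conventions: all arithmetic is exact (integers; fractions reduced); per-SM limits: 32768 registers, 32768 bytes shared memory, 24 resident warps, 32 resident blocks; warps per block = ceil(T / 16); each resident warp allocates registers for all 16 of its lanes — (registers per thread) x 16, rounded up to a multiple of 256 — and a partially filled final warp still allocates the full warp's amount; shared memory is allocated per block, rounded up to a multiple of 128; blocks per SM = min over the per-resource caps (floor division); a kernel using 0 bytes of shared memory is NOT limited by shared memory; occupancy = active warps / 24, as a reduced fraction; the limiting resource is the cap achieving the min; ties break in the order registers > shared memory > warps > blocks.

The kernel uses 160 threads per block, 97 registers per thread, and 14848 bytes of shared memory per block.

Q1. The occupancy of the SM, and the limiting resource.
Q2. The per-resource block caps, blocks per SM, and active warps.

Answer: occupancy 5/12, limited by registers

registers: 1 block
shared memory: 2 blocks
warps: 2 blocks
blocks: 32 blocks

Answer: 1 block, 10 active warps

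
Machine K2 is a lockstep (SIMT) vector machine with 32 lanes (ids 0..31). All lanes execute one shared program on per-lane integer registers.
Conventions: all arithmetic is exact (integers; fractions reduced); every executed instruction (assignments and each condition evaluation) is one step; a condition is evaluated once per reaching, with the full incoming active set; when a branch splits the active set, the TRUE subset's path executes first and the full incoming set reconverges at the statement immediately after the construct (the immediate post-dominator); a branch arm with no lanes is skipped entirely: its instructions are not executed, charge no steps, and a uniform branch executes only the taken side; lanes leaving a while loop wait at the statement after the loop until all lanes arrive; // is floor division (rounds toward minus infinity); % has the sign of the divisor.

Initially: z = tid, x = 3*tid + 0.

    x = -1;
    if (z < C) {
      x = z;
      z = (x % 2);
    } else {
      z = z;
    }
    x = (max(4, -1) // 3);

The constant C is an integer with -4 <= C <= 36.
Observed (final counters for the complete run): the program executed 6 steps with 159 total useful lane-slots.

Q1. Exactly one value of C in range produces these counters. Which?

Answer: C = 31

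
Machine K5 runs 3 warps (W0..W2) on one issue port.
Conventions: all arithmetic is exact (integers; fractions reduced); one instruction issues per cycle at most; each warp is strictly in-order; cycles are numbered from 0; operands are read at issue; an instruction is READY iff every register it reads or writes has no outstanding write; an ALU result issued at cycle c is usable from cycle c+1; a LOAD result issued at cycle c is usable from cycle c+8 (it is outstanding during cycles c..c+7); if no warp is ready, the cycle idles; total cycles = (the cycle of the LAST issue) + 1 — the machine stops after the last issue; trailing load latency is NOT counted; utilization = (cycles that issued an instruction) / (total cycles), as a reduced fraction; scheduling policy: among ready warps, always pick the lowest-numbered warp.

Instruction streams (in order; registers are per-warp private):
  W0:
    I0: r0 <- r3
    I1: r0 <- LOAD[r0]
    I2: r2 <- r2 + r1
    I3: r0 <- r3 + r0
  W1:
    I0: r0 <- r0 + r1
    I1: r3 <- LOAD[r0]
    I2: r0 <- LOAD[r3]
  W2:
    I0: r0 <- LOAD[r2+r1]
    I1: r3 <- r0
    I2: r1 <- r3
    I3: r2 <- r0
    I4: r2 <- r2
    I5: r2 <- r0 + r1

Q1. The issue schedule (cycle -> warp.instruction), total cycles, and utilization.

cycle 0: W0.I0
cycle 1: W0.I1
cycle 2: W0.I2
cycle 3: W1.I0
cycle 4: W1.I1
cycle 5: W2.I0
cycle 6: idle
cycle 7: idle
cycle 8: idle
cycle 9: W0.I3
cycle 10: idle
cycle 11: idle
cycle 12: W1.I2
cycle 13: W2.I1
cycle 14: W2.I2
cycle 15: W2.I3
cycle 16: W2.I4
cycle 17: W2.I5

Answer: 18 cycles, utilization 13/18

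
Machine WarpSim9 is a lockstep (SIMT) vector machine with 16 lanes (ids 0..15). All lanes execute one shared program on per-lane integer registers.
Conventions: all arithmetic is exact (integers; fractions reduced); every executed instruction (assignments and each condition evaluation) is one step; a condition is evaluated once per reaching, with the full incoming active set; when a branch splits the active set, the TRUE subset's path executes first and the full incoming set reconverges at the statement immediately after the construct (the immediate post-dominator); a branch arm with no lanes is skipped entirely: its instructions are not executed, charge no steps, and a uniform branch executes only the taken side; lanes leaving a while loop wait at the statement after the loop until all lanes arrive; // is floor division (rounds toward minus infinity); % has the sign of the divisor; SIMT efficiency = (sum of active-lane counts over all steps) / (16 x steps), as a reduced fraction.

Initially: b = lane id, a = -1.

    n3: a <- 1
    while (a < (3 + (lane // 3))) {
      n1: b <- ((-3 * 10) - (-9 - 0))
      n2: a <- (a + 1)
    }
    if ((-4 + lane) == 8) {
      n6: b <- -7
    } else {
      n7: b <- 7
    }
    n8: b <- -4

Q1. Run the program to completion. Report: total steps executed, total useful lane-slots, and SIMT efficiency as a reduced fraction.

Answer: 27 steps, 281 useful, 281/432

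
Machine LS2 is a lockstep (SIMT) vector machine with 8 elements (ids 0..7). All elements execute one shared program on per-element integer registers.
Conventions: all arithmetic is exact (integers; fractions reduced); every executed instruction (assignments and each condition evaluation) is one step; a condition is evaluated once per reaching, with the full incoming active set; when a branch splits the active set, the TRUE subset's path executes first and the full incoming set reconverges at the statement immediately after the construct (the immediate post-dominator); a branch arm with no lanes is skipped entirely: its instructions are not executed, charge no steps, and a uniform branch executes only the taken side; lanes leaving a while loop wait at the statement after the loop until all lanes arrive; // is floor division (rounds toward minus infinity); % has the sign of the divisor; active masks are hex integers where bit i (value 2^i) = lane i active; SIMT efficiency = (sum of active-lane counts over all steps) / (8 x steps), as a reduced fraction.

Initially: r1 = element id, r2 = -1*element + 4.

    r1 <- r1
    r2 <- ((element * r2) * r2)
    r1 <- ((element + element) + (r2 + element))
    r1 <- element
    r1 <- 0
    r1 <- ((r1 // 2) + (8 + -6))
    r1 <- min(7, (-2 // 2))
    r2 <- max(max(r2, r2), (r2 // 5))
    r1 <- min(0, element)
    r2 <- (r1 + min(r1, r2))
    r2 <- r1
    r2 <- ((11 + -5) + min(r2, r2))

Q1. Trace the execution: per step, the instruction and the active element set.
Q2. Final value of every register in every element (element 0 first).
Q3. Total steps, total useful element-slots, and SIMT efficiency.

step 0: r1 <- r1                     0xff
step 1: r2 <- ((element * r2) * r2)  0xff
step 2: r1 <- ((element + element) + (r2 + element)) 0xff
step 3: r1 <- element                0xff
step 4: r1 <- 0                      0xff
step 5: r1 <- ((r1 // 2) + (8 + -6)) 0xff
step 6: r1 <- min(7, (-2 // 2))      0xff
step 7: r2 <- max(max(r2, r2), (r2 // 5)) 0xff
step 8: r1 <- min(0, element)        0xff
step 9: r2 <- (r1 + min(r1, r2))     0xff
step 10: r2 <- r1                     0xff
step 11: r2 <- ((11 + -5) + min(r2, r2)) 0xff

Answer: 12 steps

r1: 0,0,0,0,0,0,0,0
r2: 6,6,6,6,6,6,6,6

steps = 12; useful = 96; efficiency = 96/96 = 1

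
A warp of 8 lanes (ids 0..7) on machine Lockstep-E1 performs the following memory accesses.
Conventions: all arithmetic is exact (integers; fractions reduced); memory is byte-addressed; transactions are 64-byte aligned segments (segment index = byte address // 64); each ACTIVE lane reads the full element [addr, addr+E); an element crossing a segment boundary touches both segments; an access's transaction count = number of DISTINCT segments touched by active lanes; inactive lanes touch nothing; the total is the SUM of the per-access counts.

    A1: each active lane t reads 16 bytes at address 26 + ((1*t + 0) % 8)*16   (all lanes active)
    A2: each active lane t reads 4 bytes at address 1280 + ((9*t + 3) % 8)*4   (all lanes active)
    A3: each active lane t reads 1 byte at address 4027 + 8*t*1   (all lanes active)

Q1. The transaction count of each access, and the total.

A1: 3 transactions
A2: 1 transaction
A3: 2 transactions

Answer: 3,1,2; total 6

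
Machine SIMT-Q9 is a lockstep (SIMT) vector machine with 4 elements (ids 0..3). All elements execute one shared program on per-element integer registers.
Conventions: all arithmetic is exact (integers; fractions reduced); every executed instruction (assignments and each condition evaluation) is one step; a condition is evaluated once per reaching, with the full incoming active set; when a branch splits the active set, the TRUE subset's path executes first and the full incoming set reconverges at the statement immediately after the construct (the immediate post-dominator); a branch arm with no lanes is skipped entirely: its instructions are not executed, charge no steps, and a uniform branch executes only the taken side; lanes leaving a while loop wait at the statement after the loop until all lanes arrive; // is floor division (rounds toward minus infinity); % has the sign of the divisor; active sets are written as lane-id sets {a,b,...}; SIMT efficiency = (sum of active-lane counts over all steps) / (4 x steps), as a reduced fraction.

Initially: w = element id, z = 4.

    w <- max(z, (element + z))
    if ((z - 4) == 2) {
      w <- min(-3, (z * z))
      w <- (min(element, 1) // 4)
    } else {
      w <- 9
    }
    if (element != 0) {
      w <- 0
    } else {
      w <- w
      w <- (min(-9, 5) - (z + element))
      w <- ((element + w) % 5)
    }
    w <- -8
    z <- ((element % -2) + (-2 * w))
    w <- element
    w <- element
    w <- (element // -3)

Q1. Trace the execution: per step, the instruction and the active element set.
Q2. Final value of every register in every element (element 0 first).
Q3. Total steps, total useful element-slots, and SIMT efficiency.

step 0: w <- max(z, (element + z))   {0,1,2,3}
step 1: eval ((z - 4) == 2)          {0,1,2,3}
step 2: w <- 9                       {0,1,2,3}
step 3: eval (element != 0)          {0,1,2,3}
step 4: w <- 0                       {1,2,3}
step 5: w <- w                       {0}
step 6: w <- (min(-9, 5) - (z + element)) {0}
step 7: w <- ((element + w) % 5)     {0}
step 8: w <- -8                      {0,1,2,3}
step 9: z <- ((element % -2) + (-2 * w)) {0,1,2,3}
step 10: w <- element                 {0,1,2,3}
step 11: w <- element                 {0,1,2,3}
step 12: w <- (element // -3)         {0,1,2,3}

Answer: 13 steps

w: 0,-1,-1,-1
z: 16,15,16,15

steps = 13; useful = 42; efficiency = 42/52 = 21/26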